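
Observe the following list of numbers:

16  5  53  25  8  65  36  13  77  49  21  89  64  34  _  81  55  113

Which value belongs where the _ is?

101

Taking every 3rd term gives 3 separate tracks.
Subsequence A: 16, 25, 36, 49, 64, 81. Consecutive squares n² from n = 4.
Subsequence B: 5, 8, 13, 21, 34, 55. Each term equals the sum of the previous two.
Subsequence C: 53, 65, 77, 89, ?, 113. Arithmetic, step +12.
So the missing entry in subsequence C is 101.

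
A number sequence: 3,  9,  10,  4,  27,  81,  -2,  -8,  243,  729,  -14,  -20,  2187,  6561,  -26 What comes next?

-32

Reading positions in blocks of 4 reveals the pattern AABB — 2 tracks woven together.
Subsequence A: 3, 9, 27, 81, 243, 729, 2187, 6561 (geometric, ×3 each step).
Subsequence B: 10, 4, -2, -8, -14, -20, -26 (arithmetic with common difference −6).
Term 16 comes from subsequence B (its 8th entry): -32.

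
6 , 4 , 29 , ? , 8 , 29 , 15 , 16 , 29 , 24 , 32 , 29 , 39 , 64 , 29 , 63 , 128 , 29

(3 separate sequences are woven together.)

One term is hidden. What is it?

Read the sequence 3 terms at a time; column i is its own pattern.
Stream A is 6, ?, 15, 24, 39, 63, which is Fibonacci-style (each term is the sum of the two before it).
Stream B is 4, 8, 16, 32, 64, 128, which is powers 2^2, 2^3, 2^4, ….
Stream C is 29, 29, 29, 29, 29, 29, which is always 29.
The gap is stream A's term 2; the rule gives 9.

9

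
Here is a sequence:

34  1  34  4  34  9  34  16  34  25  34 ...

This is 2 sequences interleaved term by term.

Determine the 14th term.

Taking every 2nd term gives 2 separate tracks.
Track A: 34, 34, 34, 34, 34, 34. Always 34.
Track B: 1, 4, 9, 16, 25. The squares 1², 2², 3², ….
Position 14 falls in track B as its term 7, giving 49.

49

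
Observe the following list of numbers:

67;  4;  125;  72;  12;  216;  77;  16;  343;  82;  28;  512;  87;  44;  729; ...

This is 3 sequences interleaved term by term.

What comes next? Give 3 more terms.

The terms cycle through 3 interleaved subsequences.
Track A: 67, 72, 77, 82, 87 — arithmetic with common difference +5.
Track B: 4, 12, 16, 28, 44 — a Fibonacci-like recurrence a_n = a_{n-1} + a_{n-2}.
Track C: 125, 216, 343, 512, 729 — the cubes 5³, 6³, 7³, ….
Position 16 falls in track A as its term 6, giving 92.
Term 17 comes from track B (its 6th entry): 72.
Position 18 → track C, term 6 = 1000.

92, 72, 1000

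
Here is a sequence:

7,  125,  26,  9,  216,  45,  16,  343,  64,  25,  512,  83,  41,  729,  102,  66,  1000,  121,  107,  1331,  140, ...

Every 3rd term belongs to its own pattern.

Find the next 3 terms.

Read the sequence 3 terms at a time; column i is its own pattern.
Subsequence A is 7, 9, 16, 25, 41, 66, 107, which is a Fibonacci-like recurrence a_n = a_{n-1} + a_{n-2}.
Subsequence B is 125, 216, 343, 512, 729, 1000, 1331, which is consecutive cubes n³ from n = 5.
Subsequence C is 26, 45, 64, 83, 102, 121, 140, which is linear: a_n = 7 + 19·n.
Term 22 comes from subsequence A (its 8th entry): 173.
Position 23 falls in subsequence B as its term 8, giving 1728.
Term 24 comes from subsequence C (its 8th entry): 159.

173, 1728, 159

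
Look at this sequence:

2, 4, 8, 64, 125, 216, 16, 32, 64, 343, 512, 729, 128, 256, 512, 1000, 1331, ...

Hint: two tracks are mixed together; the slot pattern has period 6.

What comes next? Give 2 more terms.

The slot pattern repeats as AAABBB (period 6), so there are 2 interleaved tracks.
Track A is 2, 4, 8, 16, 32, 64, 128, 256, 512, which is powers of 2.
Track B is 64, 125, 216, 343, 512, 729, 1000, 1331, which is consecutive cubes n³ from n = 4.
Position 18 falls in track B as its term 9, giving 1728.
Position 19 → track A, term 10 = 1024.

1728, 1024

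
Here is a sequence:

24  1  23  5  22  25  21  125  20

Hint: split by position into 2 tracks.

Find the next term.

Odd-indexed and even-indexed terms follow separate rules.
Track A: 24, 23, 22, 21, 20 — arithmetic, step −1.
Track B: 1, 5, 25, 125 — powers of 5.
Position 10 → track B, term 5 = 625.

625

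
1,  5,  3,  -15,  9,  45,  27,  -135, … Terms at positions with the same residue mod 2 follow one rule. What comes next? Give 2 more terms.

81, 405

Positions 1, 3, 5, … form one subsequence and positions 2, 4, 6, … form another.
Stream A: 1, 3, 9, 27 — powers 3^0, 3^1, 3^2, ….
Stream B: 5, -15, 45, -135 — geometric with ratio -3.
The 9th slot belongs to stream A; its 5th term is 81.
Position 10 falls in stream B as its term 5, giving 405.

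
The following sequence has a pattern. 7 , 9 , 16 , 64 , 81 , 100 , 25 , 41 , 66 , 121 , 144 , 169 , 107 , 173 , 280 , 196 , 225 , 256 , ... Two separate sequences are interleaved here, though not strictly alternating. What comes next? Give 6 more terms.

Positions follow the repeating pattern AAABBB; grouping by letter gives 2 tracks.
Subsequence A is 7, 9, 16, 25, 41, 66, 107, 173, 280, which is a Fibonacci-like recurrence a_n = a_{n-1} + a_{n-2}.
Subsequence B is 64, 81, 100, 121, 144, 169, 196, 225, 256, which is perfect squares starting at 8².
The 19th slot belongs to subsequence A; its 10th term is 453.
Term 20 comes from subsequence A (its 11th entry): 733.
The 21st slot belongs to subsequence A; its 12th term is 1186.
The 22nd slot belongs to subsequence B; its 10th term is 289.
Term 23 comes from subsequence B (its 11th entry): 324.
Position 24 → subsequence B, term 12 = 361.

453, 733, 1186, 289, 324, 361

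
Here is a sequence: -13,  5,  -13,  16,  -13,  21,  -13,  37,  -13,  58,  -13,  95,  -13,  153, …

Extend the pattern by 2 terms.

-13, 248

Odd-indexed and even-indexed terms follow separate rules.
Stream A: -13, -13, -13, -13, -13, -13, -13. Always -13.
Stream B: 5, 16, 21, 37, 58, 95, 153. A Fibonacci-like recurrence a_n = a_{n-1} + a_{n-2}.
The 15th slot belongs to stream A; its 8th term is -13.
Term 16 comes from stream B (its 8th entry): 248.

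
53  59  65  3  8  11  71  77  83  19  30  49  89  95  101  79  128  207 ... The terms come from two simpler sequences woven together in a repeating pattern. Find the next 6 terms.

107, 113, 119, 335, 542, 877

The slot pattern repeats as AAABBB (period 6), so there are 2 interleaved tracks.
Stream A: 53, 59, 65, 71, 77, 83, 89, 95, 101 (adding 6 each time).
Stream B: 3, 8, 11, 19, 30, 49, 79, 128, 207 (each term equals the sum of the previous two).
Position 19 → stream A, term 10 = 107.
Position 20 falls in stream A as its term 11, giving 113.
Position 21 falls in stream A as its term 12, giving 119.
Term 22 comes from stream B (its 10th entry): 335.
Term 23 comes from stream B (its 11th entry): 542.
The 24th slot belongs to stream B; its 12th term is 877.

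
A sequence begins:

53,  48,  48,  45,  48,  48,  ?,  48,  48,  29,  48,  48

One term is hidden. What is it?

Reading positions in blocks of 3 reveals the pattern ABB — 2 tracks woven together.
Stream A is 53, 45, ?, 29, which is arithmetic, step −8.
Stream B is 48, 48, 48, 48, 48, 48, 48, 48, which is always 48.
Stream A's pattern makes the blank 37.

37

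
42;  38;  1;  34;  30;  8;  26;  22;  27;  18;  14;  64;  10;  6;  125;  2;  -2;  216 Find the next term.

Reading positions in blocks of 3 reveals the pattern AAB — 2 tracks woven together.
Stream A = 42, 38, 34, 30, 26, 22, 18, 14, 10, 6, 2, -2: subtracting 4 each time.
Stream B = 1, 8, 27, 64, 125, 216: perfect cubes starting at 1³.
Term 19 comes from stream A (its 13th entry): -6.

-6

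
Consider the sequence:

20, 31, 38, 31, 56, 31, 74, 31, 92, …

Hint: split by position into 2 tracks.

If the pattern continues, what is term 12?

The terms cycle through 2 interleaved subsequences.
Stream A: 20, 38, 56, 74, 92 — adding 18 each time.
Stream B: 31, 31, 31, 31 — the constant sequence 31.
The 12th slot belongs to stream B; its 6th term is 31.

31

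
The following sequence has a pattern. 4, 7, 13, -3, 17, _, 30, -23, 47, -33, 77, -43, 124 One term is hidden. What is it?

Odd-indexed and even-indexed terms follow separate rules.
Track A is 4, 13, 17, 30, 47, 77, 124, which is each term equals the sum of the previous two.
Track B is 7, -3, ?, -23, -33, -43, which is subtracting 10 each time.
Track B's pattern makes the blank -13.

-13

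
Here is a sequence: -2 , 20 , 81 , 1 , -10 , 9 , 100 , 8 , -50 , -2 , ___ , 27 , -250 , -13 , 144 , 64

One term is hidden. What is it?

Taking every 4th term gives 4 separate tracks.
Track A: -2, -10, -50, -250 — geometric, ×5 each step.
Track B: 20, 9, -2, -13 — linear: a_n = 31 − 11·n.
Track C: 81, 100, ?, 144 — the squares 9², 10², 11², ….
Track D: 1, 8, 27, 64 — the cubes 1³, 2³, 3³, ….
So the missing entry in track C is 121.

121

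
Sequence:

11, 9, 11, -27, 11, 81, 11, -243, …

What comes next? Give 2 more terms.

Positions 1, 3, 5, … form one subsequence and positions 2, 4, 6, … form another.
Track A: 11, 11, 11, 11 (always 11).
Track B: 9, -27, 81, -243 (multiplying by -3 each time).
Position 9 → track A, term 5 = 11.
Term 10 comes from track B (its 5th entry): 729.

11, 729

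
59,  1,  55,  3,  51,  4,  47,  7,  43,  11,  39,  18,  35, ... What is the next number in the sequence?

Split by position mod 2 into 2 tracks.
Track A = 59, 55, 51, 47, 43, 39, 35: subtracting 4 each time.
Track B = 1, 3, 4, 7, 11, 18: a Fibonacci-like recurrence a_n = a_{n-1} + a_{n-2}.
The 14th slot belongs to track B; its 7th term is 29.

29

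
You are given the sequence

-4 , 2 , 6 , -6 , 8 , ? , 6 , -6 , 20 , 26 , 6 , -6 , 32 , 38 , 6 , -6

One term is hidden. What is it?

14

The slot pattern repeats as AABB (period 4), so there are 2 interleaved tracks.
Track A = -4, 2, 8, ?, 20, 26, 32, 38: linear: a_n = -10 + 6·n.
Track B = 6, -6, 6, -6, 6, -6, 6, -6: alternating ±6.
So the missing entry in track A is 14.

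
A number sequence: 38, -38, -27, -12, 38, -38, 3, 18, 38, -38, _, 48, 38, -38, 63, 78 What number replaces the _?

Reading positions in blocks of 4 reveals the pattern AABB — 2 tracks woven together.
Track A: 38, -38, 38, -38, 38, -38, 38, -38 — alternating ±38.
Track B: -27, -12, 3, 18, ?, 48, 63, 78 — linear: a_n = -42 + 15·n.
So the missing entry in track B is 33.

33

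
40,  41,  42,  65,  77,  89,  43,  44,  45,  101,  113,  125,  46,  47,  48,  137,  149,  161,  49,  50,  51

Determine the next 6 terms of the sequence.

173, 185, 197, 52, 53, 54

Positions follow the repeating pattern AAABBB; grouping by letter gives 2 tracks.
Stream A is 40, 41, 42, 43, 44, 45, 46, 47, 48, 49, 50, 51, which is linear: a_n = 39 + n.
Stream B is 65, 77, 89, 101, 113, 125, 137, 149, 161, which is adding 12 each time.
The 22nd slot belongs to stream B; its 10th term is 173.
Term 23 comes from stream B (its 11th entry): 185.
Position 24 → stream B, term 12 = 197.
Position 25 → stream A, term 13 = 52.
Position 26 → stream A, term 14 = 53.
Term 27 comes from stream A (its 15th entry): 54.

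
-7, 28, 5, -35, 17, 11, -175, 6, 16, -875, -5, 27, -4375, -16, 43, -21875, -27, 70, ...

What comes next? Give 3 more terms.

Taking every 3rd term gives 3 separate tracks.
Track A: -7, -35, -175, -875, -4375, -21875. A geometric progression (common ratio 5).
Track B: 28, 17, 6, -5, -16, -27. Arithmetic with common difference −11.
Track C: 5, 11, 16, 27, 43, 70. Fibonacci-style (each term is the sum of the two before it).
Position 19 → track A, term 7 = -109375.
Position 20 falls in track B as its term 7, giving -38.
Position 21 falls in track C as its term 7, giving 113.

-109375, -38, 113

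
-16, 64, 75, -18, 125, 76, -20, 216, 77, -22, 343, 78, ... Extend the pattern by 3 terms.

-24, 512, 79

Taking every 3rd term gives 3 separate tracks.
Track A: -16, -18, -20, -22 (arithmetic with common difference −2).
Track B: 64, 125, 216, 343 (the cubes 4³, 5³, 6³, …).
Track C: 75, 76, 77, 78 (arithmetic with common difference +1).
Position 13 falls in track A as its term 5, giving -24.
The 14th slot belongs to track B; its 5th term is 512.
Term 15 comes from track C (its 5th entry): 79.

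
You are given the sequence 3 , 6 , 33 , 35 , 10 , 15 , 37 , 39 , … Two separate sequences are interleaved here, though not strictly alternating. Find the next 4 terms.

21, 28, 41, 43

The slot pattern repeats as AABB (period 4), so there are 2 interleaved tracks.
Track A is 3, 6, 10, 15, which is the triangular numbers T_2, T_3, ….
Track B is 33, 35, 37, 39, which is arithmetic, step +2.
The 9th slot belongs to track A; its 5th term is 21.
Position 10 falls in track A as its term 6, giving 28.
Position 11 falls in track B as its term 5, giving 41.
Term 12 comes from track B (its 6th entry): 43.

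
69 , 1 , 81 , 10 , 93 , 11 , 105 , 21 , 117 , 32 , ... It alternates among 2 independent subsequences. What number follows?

129

Odd-indexed and even-indexed terms follow separate rules.
Track A = 69, 81, 93, 105, 117: arithmetic with common difference +12.
Track B = 1, 10, 11, 21, 32: each term equals the sum of the previous two.
Position 11 falls in track A as its term 6, giving 129.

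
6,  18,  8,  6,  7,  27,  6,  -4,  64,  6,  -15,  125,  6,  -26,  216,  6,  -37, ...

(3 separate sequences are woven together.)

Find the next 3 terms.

Split by position mod 3 into 3 tracks.
Stream A: 6, 6, 6, 6, 6, 6. Constant 6.
Stream B: 18, 7, -4, -15, -26, -37. Arithmetic, step −11.
Stream C: 8, 27, 64, 125, 216. Perfect cubes starting at 2³.
Position 18 → stream C, term 6 = 343.
Position 19 falls in stream A as its term 7, giving 6.
Position 20 falls in stream B as its term 7, giving -48.

343, 6, -48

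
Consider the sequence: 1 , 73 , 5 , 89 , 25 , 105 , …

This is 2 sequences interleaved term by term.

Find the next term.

125

Taking every 2nd term gives 2 separate tracks.
Subsequence A is 1, 5, 25, which is successive powers of 5.
Subsequence B is 73, 89, 105, which is arithmetic, step +16.
Position 7 → subsequence A, term 4 = 125.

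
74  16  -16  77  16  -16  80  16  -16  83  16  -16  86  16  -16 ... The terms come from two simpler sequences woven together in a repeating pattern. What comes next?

89

Positions follow the repeating pattern ABB; grouping by letter gives 2 tracks.
Track A is 74, 77, 80, 83, 86, which is adding 3 each time.
Track B is 16, -16, 16, -16, 16, -16, 16, -16, 16, -16, which is oscillating between 16 and -16.
Term 16 comes from track A (its 6th entry): 89.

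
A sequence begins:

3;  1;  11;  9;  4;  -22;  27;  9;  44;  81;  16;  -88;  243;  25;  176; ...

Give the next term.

Split by position mod 3: positions 1, 4, 7, … form one track, and each other residue class forms its own.
Stream A is 3, 9, 27, 81, 243, which is successive powers of 3.
Stream B is 1, 4, 9, 16, 25, which is consecutive squares n² from n = 1.
Stream C is 11, -22, 44, -88, 176, which is multiplying by -2 each time.
Term 16 comes from stream A (its 6th entry): 729.

729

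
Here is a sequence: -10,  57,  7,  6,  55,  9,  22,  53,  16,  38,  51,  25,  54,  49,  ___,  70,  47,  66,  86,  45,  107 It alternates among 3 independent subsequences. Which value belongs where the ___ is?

Split by position mod 3 into 3 tracks.
Track A: -10, 6, 22, 38, 54, 70, 86. Adding 16 each time.
Track B: 57, 55, 53, 51, 49, 47, 45. Subtracting 2 each time.
Track C: 7, 9, 16, 25, ?, 66, 107. Fibonacci-style (each term is the sum of the two before it).
The gap is track C's term 5; the rule gives 41.

41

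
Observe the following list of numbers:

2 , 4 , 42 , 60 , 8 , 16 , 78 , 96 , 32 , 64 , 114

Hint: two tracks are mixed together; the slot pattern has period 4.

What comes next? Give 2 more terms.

132, 128

The slot pattern repeats as AABB (period 4), so there are 2 interleaved tracks.
Track A = 2, 4, 8, 16, 32, 64: geometric with ratio 2.
Track B = 42, 60, 78, 96, 114: arithmetic, step +18.
Position 12 → track B, term 6 = 132.
Term 13 comes from track A (its 7th entry): 128.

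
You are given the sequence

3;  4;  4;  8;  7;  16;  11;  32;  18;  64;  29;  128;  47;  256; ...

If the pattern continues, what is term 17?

Odd-indexed and even-indexed terms follow separate rules.
Track A is 3, 4, 7, 11, 18, 29, 47, which is each term equals the sum of the previous two.
Track B is 4, 8, 16, 32, 64, 128, 256, which is geometric with ratio 2.
The 17th slot belongs to track A; its 9th term is 123.

123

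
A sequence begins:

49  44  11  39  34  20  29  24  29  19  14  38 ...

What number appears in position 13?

Positions follow the repeating pattern AAB; grouping by letter gives 2 tracks.
Stream A: 49, 44, 39, 34, 29, 24, 19, 14 (subtracting 5 each time).
Stream B: 11, 20, 29, 38 (adding 9 each time).
Position 13 → stream A, term 9 = 9.

9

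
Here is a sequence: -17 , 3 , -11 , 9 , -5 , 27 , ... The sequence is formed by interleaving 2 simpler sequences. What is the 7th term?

Odd-indexed and even-indexed terms follow separate rules.
Stream A = -17, -11, -5: arithmetic, step +6.
Stream B = 3, 9, 27: powers 3^1, 3^2, 3^3, ….
Term 7 comes from stream A (its 4th entry): 1.

1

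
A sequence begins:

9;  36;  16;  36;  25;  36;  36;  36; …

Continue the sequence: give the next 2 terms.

49, 36

Split by position mod 2 into 2 tracks.
Stream A is 9, 16, 25, 36, which is the squares 3², 4², 5², ….
Stream B is 36, 36, 36, 36, which is constant 36.
Position 9 falls in stream A as its term 5, giving 49.
The 10th slot belongs to stream B; its 5th term is 36.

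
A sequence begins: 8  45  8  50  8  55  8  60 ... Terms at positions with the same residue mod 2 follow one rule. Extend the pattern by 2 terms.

8, 65

Taking every 2nd term gives 2 separate tracks.
Stream A: 8, 8, 8, 8. Always 8.
Stream B: 45, 50, 55, 60. Arithmetic, step +5.
Position 9 → stream A, term 5 = 8.
Term 10 comes from stream B (its 5th entry): 65.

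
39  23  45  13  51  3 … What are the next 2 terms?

57, -7

Split by position mod 2 into 2 tracks.
Track A: 39, 45, 51 (arithmetic with common difference +6).
Track B: 23, 13, 3 (arithmetic with common difference −10).
Position 7 → track A, term 4 = 57.
The 8th slot belongs to track B; its 4th term is -7.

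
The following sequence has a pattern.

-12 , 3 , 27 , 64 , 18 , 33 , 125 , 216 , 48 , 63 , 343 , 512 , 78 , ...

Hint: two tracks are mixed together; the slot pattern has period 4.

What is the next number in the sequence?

93

The slot pattern repeats as AABB (period 4), so there are 2 interleaved tracks.
Subsequence A: -12, 3, 18, 33, 48, 63, 78 (adding 15 each time).
Subsequence B: 27, 64, 125, 216, 343, 512 (the cubes 3³, 4³, 5³, …).
Term 14 comes from subsequence A (its 8th entry): 93.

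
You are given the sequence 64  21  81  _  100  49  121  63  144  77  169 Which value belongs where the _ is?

The terms cycle through 2 interleaved subsequences.
Stream A: 64, 81, 100, 121, 144, 169 (perfect squares starting at 8²).
Stream B: 21, ?, 49, 63, 77 (arithmetic with common difference +14).
The gap is stream B's term 2; the rule gives 35.

35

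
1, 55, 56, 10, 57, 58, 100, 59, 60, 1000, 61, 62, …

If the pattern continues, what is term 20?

Reading positions in blocks of 3 reveals the pattern ABB — 2 tracks woven together.
Stream A is 1, 10, 100, 1000, which is powers of 10.
Stream B is 55, 56, 57, 58, 59, 60, 61, 62, which is linear: a_n = 54 + n.
The 20th slot belongs to stream B; its 13th term is 67.

67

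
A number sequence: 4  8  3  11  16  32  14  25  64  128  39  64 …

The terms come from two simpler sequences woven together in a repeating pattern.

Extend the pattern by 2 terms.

The slot pattern repeats as AABB (period 4), so there are 2 interleaved tracks.
Subsequence A = 4, 8, 16, 32, 64, 128: powers of 2.
Subsequence B = 3, 11, 14, 25, 39, 64: each term equals the sum of the previous two.
Position 13 → subsequence A, term 7 = 256.
Term 14 comes from subsequence A (its 8th entry): 512.

256, 512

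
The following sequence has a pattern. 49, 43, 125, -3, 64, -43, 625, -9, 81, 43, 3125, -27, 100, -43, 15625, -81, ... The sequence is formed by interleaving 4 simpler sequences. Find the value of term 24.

-729

Taking every 4th term gives 4 separate tracks.
Track A: 49, 64, 81, 100 (perfect squares starting at 7²).
Track B: 43, -43, 43, -43 (alternating ±43).
Track C: 125, 625, 3125, 15625 (powers of 5).
Track D: -3, -9, -27, -81 (a geometric progression (common ratio 3)).
The 24th slot belongs to track D; its 6th term is -729.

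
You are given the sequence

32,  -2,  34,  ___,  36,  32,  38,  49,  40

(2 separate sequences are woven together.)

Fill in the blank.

15

Positions 1, 3, 5, … form one subsequence and positions 2, 4, 6, … form another.
Track A: 32, 34, 36, 38, 40. Adding 2 each time.
Track B: -2, ?, 32, 49. Linear: a_n = -19 + 17·n.
The gap is track B's term 2; the rule gives 15.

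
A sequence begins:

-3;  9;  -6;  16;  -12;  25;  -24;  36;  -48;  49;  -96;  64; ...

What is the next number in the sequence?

-192

Odd-indexed and even-indexed terms follow separate rules.
Track A is -3, -6, -12, -24, -48, -96, which is multiplying by 2 each time.
Track B is 9, 16, 25, 36, 49, 64, which is the squares 3², 4², 5², ….
Position 13 falls in track A as its term 7, giving -192.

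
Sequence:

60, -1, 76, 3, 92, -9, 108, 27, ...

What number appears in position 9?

Split by position mod 2 into 2 tracks.
Track A: 60, 76, 92, 108 — adding 16 each time.
Track B: -1, 3, -9, 27 — geometric with ratio -3.
The 9th slot belongs to track A; its 5th term is 124.

124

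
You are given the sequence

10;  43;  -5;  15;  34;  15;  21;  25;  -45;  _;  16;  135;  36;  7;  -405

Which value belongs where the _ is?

Read the sequence 3 terms at a time; column i is its own pattern.
Stream A: 10, 15, 21, ?, 36. The triangular numbers T_4, T_5, ….
Stream B: 43, 34, 25, 16, 7. Arithmetic, step −9.
Stream C: -5, 15, -45, 135, -405. Geometric, ×-3 each step.
Filling stream A at index 4 by its rule yields 28.

28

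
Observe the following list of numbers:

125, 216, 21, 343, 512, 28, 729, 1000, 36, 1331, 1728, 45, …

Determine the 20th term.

5832

Positions follow the repeating pattern AAB; grouping by letter gives 2 tracks.
Track A = 125, 216, 343, 512, 729, 1000, 1331, 1728: the cubes 5³, 6³, 7³, ….
Track B = 21, 28, 36, 45: the triangular numbers T_6, T_7, ….
Position 20 → track A, term 14 = 5832.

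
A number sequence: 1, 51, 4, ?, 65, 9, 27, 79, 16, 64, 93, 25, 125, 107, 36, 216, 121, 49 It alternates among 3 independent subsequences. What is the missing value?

Read the sequence 3 terms at a time; column i is its own pattern.
Stream A: 1, ?, 27, 64, 125, 216 — perfect cubes starting at 1³.
Stream B: 51, 65, 79, 93, 107, 121 — linear: a_n = 37 + 14·n.
Stream C: 4, 9, 16, 25, 36, 49 — the squares 2², 3², 4², ….
The gap is stream A's term 2; the rule gives 8.

8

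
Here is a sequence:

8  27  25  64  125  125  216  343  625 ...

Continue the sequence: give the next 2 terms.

512, 729

Reading positions in blocks of 3 reveals the pattern AAB — 2 tracks woven together.
Track A: 8, 27, 64, 125, 216, 343 — the cubes 2³, 3³, 4³, ….
Track B: 25, 125, 625 — powers of 5.
The 10th slot belongs to track A; its 7th term is 512.
Position 11 → track A, term 8 = 729.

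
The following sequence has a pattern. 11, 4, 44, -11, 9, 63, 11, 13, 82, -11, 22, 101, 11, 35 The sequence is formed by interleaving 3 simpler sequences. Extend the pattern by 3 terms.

120, -11, 57

Read the sequence 3 terms at a time; column i is its own pattern.
Subsequence A: 11, -11, 11, -11, 11 (oscillating between 11 and -11).
Subsequence B: 4, 9, 13, 22, 35 (Fibonacci-style (each term is the sum of the two before it)).
Subsequence C: 44, 63, 82, 101 (arithmetic with common difference +19).
Position 15 → subsequence C, term 5 = 120.
Position 16 falls in subsequence A as its term 6, giving -11.
Term 17 comes from subsequence B (its 6th entry): 57.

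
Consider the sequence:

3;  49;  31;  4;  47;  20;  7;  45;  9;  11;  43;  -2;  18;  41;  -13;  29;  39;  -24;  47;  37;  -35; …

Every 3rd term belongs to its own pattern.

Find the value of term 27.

-57

Split by position mod 3: positions 1, 4, 7, … form one track, and each other residue class forms its own.
Track A: 3, 4, 7, 11, 18, 29, 47 — each term equals the sum of the previous two.
Track B: 49, 47, 45, 43, 41, 39, 37 — arithmetic, step −2.
Track C: 31, 20, 9, -2, -13, -24, -35 — arithmetic, step −11.
Position 27 falls in track C as its term 9, giving -57.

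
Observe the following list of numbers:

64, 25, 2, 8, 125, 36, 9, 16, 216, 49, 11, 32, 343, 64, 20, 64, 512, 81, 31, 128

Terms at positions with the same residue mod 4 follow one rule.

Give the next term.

729

Taking every 4th term gives 4 separate tracks.
Stream A: 64, 125, 216, 343, 512 (perfect cubes starting at 4³).
Stream B: 25, 36, 49, 64, 81 (the squares 5², 6², 7², …).
Stream C: 2, 9, 11, 20, 31 (a Fibonacci-like recurrence a_n = a_{n-1} + a_{n-2}).
Stream D: 8, 16, 32, 64, 128 (powers 2^3, 2^4, 2^5, …).
Term 21 comes from stream A (its 6th entry): 729.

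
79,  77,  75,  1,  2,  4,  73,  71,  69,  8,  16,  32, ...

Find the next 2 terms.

The slot pattern repeats as AAABBB (period 6), so there are 2 interleaved tracks.
Stream A: 79, 77, 75, 73, 71, 69 (linear: a_n = 81 − 2·n).
Stream B: 1, 2, 4, 8, 16, 32 (powers 2^0, 2^1, 2^2, …).
Position 13 → stream A, term 7 = 67.
Position 14 → stream A, term 8 = 65.

67, 65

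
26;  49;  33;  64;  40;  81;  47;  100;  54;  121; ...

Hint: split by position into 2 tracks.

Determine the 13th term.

68

The terms cycle through 2 interleaved subsequences.
Subsequence A = 26, 33, 40, 47, 54: linear: a_n = 19 + 7·n.
Subsequence B = 49, 64, 81, 100, 121: perfect squares starting at 7².
The 13th slot belongs to subsequence A; its 7th term is 68.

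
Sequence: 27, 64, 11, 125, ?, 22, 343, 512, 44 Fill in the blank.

216

Reading positions in blocks of 3 reveals the pattern AAB — 2 tracks woven together.
Track A: 27, 64, 125, ?, 343, 512. Consecutive cubes n³ from n = 3.
Track B: 11, 22, 44. Geometric with ratio 2.
The gap is track A's term 4; the rule gives 216.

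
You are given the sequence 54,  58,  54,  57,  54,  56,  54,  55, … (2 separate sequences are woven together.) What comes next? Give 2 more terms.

Positions 1, 3, 5, … form one subsequence and positions 2, 4, 6, … form another.
Track A is 54, 54, 54, 54, which is always 54.
Track B is 58, 57, 56, 55, which is arithmetic with common difference −1.
Position 9 falls in track A as its term 5, giving 54.
The 10th slot belongs to track B; its 5th term is 54.

54, 54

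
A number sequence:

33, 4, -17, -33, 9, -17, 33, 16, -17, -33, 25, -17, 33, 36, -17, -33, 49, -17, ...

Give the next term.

33

Split by position mod 3: positions 1, 4, 7, … form one track, and each other residue class forms its own.
Track A = 33, -33, 33, -33, 33, -33: alternating ±33.
Track B = 4, 9, 16, 25, 36, 49: the squares 2², 3², 4², ….
Track C = -17, -17, -17, -17, -17, -17: constant -17.
Position 19 falls in track A as its term 7, giving 33.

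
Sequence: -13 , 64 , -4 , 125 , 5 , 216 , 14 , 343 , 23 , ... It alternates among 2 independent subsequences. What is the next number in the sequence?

512

Positions 1, 3, 5, … form one subsequence and positions 2, 4, 6, … form another.
Track A: -13, -4, 5, 14, 23. Arithmetic with common difference +9.
Track B: 64, 125, 216, 343. Perfect cubes starting at 4³.
Position 10 falls in track B as its term 5, giving 512.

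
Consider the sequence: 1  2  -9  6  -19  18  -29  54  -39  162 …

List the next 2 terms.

The terms cycle through 2 interleaved subsequences.
Track A: 1, -9, -19, -29, -39 — arithmetic, step −10.
Track B: 2, 6, 18, 54, 162 — geometric, ×3 each step.
Position 11 falls in track A as its term 6, giving -49.
Position 12 falls in track B as its term 6, giving 486.

-49, 486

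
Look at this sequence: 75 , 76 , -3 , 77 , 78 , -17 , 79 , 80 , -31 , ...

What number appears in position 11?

82

Reading positions in blocks of 3 reveals the pattern AAB — 2 tracks woven together.
Subsequence A: 75, 76, 77, 78, 79, 80 — arithmetic with common difference +1.
Subsequence B: -3, -17, -31 — arithmetic with common difference −14.
Position 11 → subsequence A, term 8 = 82.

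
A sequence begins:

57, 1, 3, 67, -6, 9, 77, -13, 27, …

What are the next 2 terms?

Read the sequence 3 terms at a time; column i is its own pattern.
Stream A: 57, 67, 77 — adding 10 each time.
Stream B: 1, -6, -13 — arithmetic, step −7.
Stream C: 3, 9, 27 — powers 3^1, 3^2, 3^3, ….
Position 10 → stream A, term 4 = 87.
Term 11 comes from stream B (its 4th entry): -20.

87, -20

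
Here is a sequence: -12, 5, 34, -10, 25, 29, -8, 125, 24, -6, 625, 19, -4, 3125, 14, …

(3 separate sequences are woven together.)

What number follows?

Split by position mod 3: positions 1, 4, 7, … form one track, and each other residue class forms its own.
Track A: -12, -10, -8, -6, -4. Arithmetic, step +2.
Track B: 5, 25, 125, 625, 3125. Powers of 5.
Track C: 34, 29, 24, 19, 14. Arithmetic with common difference −5.
Position 16 falls in track A as its term 6, giving -2.

-2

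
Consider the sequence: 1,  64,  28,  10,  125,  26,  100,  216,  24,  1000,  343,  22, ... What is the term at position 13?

The terms cycle through 3 interleaved subsequences.
Subsequence A: 1, 10, 100, 1000 (geometric with ratio 10).
Subsequence B: 64, 125, 216, 343 (consecutive cubes n³ from n = 4).
Subsequence C: 28, 26, 24, 22 (subtracting 2 each time).
Term 13 comes from subsequence A (its 5th entry): 10000.

10000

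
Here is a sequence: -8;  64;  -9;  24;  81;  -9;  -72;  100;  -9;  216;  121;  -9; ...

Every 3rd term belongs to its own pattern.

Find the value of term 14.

144

Taking every 3rd term gives 3 separate tracks.
Track A: -8, 24, -72, 216 — multiplying by -3 each time.
Track B: 64, 81, 100, 121 — consecutive squares n² from n = 8.
Track C: -9, -9, -9, -9 — constant -9.
Position 14 → track B, term 5 = 144.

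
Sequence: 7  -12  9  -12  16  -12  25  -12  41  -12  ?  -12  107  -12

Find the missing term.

66

Split by position mod 2 into 2 tracks.
Stream A is 7, 9, 16, 25, 41, ?, 107, which is a Fibonacci-like recurrence a_n = a_{n-1} + a_{n-2}.
Stream B is -12, -12, -12, -12, -12, -12, -12, which is the constant sequence -12.
Filling stream A at index 6 by its rule yields 66.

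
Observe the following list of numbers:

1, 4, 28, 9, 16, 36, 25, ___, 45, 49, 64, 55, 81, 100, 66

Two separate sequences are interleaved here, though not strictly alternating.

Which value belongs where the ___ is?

Positions follow the repeating pattern AAB; grouping by letter gives 2 tracks.
Subsequence A: 1, 4, 9, 16, 25, ?, 49, 64, 81, 100 — perfect squares starting at 1².
Subsequence B: 28, 36, 45, 55, 66 — triangular numbers n(n+1)/2 for n = 7, 8, ….
So the missing entry in subsequence A is 36.

36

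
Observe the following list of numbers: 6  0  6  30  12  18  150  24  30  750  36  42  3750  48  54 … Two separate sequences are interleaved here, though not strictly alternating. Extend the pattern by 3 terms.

18750, 60, 66

Reading positions in blocks of 3 reveals the pattern ABB — 2 tracks woven together.
Stream A: 6, 30, 150, 750, 3750 (geometric with ratio 5).
Stream B: 0, 6, 12, 18, 24, 30, 36, 42, 48, 54 (arithmetic, step +6).
The 16th slot belongs to stream A; its 6th term is 18750.
Position 17 → stream B, term 11 = 60.
Position 18 → stream B, term 12 = 66.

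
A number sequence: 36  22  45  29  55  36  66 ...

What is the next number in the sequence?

43

Split by position mod 2 into 2 tracks.
Track A: 36, 45, 55, 66 (triangular numbers n(n+1)/2 for n = 8, 9, …).
Track B: 22, 29, 36 (linear: a_n = 15 + 7·n).
Position 8 falls in track B as its term 4, giving 43.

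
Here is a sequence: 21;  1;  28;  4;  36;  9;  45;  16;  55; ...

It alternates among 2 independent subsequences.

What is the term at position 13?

Taking every 2nd term gives 2 separate tracks.
Track A: 21, 28, 36, 45, 55. The triangular numbers T_6, T_7, ….
Track B: 1, 4, 9, 16. Perfect squares starting at 1².
Term 13 comes from track A (its 7th entry): 78.

78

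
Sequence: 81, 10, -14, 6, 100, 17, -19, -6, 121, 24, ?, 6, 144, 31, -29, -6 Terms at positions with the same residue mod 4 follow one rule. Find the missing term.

-24

Read the sequence 4 terms at a time; column i is its own pattern.
Stream A: 81, 100, 121, 144 — perfect squares starting at 9².
Stream B: 10, 17, 24, 31 — arithmetic with common difference +7.
Stream C: -14, -19, ?, -29 — linear: a_n = -9 − 5·n.
Stream D: 6, -6, 6, -6 — oscillating between 6 and -6.
Filling stream C at index 3 by its rule yields -24.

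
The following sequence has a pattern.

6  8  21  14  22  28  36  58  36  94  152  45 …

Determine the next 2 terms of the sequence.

The slot pattern repeats as AAB (period 3), so there are 2 interleaved tracks.
Stream A = 6, 8, 14, 22, 36, 58, 94, 152: a Fibonacci-like recurrence a_n = a_{n-1} + a_{n-2}.
Stream B = 21, 28, 36, 45: triangular numbers starting at T_6.
Term 13 comes from stream A (its 9th entry): 246.
Position 14 → stream A, term 10 = 398.

246, 398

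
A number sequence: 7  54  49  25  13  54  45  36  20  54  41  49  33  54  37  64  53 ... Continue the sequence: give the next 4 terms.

Split by position mod 4 into 4 tracks.
Track A: 7, 13, 20, 33, 53 (each term equals the sum of the previous two).
Track B: 54, 54, 54, 54 (always 54).
Track C: 49, 45, 41, 37 (subtracting 4 each time).
Track D: 25, 36, 49, 64 (perfect squares starting at 5²).
Position 18 falls in track B as its term 5, giving 54.
Term 19 comes from track C (its 5th entry): 33.
The 20th slot belongs to track D; its 5th term is 81.
The 21st slot belongs to track A; its 6th term is 86.

54, 33, 81, 86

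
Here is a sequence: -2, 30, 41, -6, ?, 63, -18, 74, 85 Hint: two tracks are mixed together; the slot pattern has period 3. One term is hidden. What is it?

52

Reading positions in blocks of 3 reveals the pattern ABB — 2 tracks woven together.
Track A: -2, -6, -18 — geometric, ×3 each step.
Track B: 30, 41, ?, 63, 74, 85 — adding 11 each time.
Track B's pattern makes the blank 52.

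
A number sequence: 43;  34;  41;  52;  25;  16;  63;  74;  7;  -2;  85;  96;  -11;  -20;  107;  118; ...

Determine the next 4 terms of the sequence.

-29, -38, 129, 140

The slot pattern repeats as AABB (period 4), so there are 2 interleaved tracks.
Track A: 43, 34, 25, 16, 7, -2, -11, -20. Arithmetic with common difference −9.
Track B: 41, 52, 63, 74, 85, 96, 107, 118. Adding 11 each time.
Position 17 falls in track A as its term 9, giving -29.
The 18th slot belongs to track A; its 10th term is -38.
Term 19 comes from track B (its 9th entry): 129.
The 20th slot belongs to track B; its 10th term is 140.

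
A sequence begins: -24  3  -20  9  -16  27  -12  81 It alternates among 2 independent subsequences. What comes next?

-8

Taking every 2nd term gives 2 separate tracks.
Stream A: -24, -20, -16, -12. Arithmetic with common difference +4.
Stream B: 3, 9, 27, 81. Successive powers of 3.
Term 9 comes from stream A (its 5th entry): -8.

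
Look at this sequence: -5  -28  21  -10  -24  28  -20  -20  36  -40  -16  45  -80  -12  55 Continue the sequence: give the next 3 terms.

-160, -8, 66

Taking every 3rd term gives 3 separate tracks.
Stream A = -5, -10, -20, -40, -80: multiplying by 2 each time.
Stream B = -28, -24, -20, -16, -12: linear: a_n = -32 + 4·n.
Stream C = 21, 28, 36, 45, 55: triangular numbers starting at T_6.
Position 16 falls in stream A as its term 6, giving -160.
The 17th slot belongs to stream B; its 6th term is -8.
The 18th slot belongs to stream C; its 6th term is 66.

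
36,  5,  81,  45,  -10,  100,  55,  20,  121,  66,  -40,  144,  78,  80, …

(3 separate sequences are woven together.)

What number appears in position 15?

169

Taking every 3rd term gives 3 separate tracks.
Track A = 36, 45, 55, 66, 78: the triangular numbers T_8, T_9, ….
Track B = 5, -10, 20, -40, 80: geometric, ×-2 each step.
Track C = 81, 100, 121, 144: the squares 9², 10², 11², ….
The 15th slot belongs to track C; its 5th term is 169.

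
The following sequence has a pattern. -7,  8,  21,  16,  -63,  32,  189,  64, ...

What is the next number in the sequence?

Odd-indexed and even-indexed terms follow separate rules.
Track A: -7, 21, -63, 189 (geometric, ×-3 each step).
Track B: 8, 16, 32, 64 (successive powers of 2).
The 9th slot belongs to track A; its 5th term is -567.

-567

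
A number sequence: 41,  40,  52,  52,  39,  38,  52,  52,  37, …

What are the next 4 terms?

36, 52, 52, 35

Reading positions in blocks of 4 reveals the pattern AABB — 2 tracks woven together.
Stream A: 41, 40, 39, 38, 37. Linear: a_n = 42 − n.
Stream B: 52, 52, 52, 52. The constant sequence 52.
Position 10 → stream A, term 6 = 36.
Position 11 falls in stream B as its term 5, giving 52.
Position 12 → stream B, term 6 = 52.
The 13th slot belongs to stream A; its 7th term is 35.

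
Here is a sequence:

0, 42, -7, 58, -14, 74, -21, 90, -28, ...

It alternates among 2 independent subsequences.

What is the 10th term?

Split by position mod 2 into 2 tracks.
Stream A: 0, -7, -14, -21, -28. Linear: a_n = 7 − 7·n.
Stream B: 42, 58, 74, 90. Adding 16 each time.
Position 10 → stream B, term 5 = 106.

106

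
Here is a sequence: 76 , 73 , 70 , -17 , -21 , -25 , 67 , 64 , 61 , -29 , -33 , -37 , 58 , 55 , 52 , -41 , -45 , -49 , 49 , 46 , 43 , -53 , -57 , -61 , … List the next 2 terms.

Reading positions in blocks of 6 reveals the pattern AAABBB — 2 tracks woven together.
Subsequence A is 76, 73, 70, 67, 64, 61, 58, 55, 52, 49, 46, 43, which is arithmetic with common difference −3.
Subsequence B is -17, -21, -25, -29, -33, -37, -41, -45, -49, -53, -57, -61, which is arithmetic with common difference −4.
Term 25 comes from subsequence A (its 13th entry): 40.
Position 26 → subsequence A, term 14 = 37.

40, 37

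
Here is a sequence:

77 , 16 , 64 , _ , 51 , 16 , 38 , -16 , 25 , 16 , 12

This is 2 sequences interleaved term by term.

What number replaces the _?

Odd-indexed and even-indexed terms follow separate rules.
Track A: 77, 64, 51, 38, 25, 12. Linear: a_n = 90 − 13·n.
Track B: 16, ?, 16, -16, 16. The oscillation 16·(−1)^(n+1).
Filling track B at index 2 by its rule yields -16.

-16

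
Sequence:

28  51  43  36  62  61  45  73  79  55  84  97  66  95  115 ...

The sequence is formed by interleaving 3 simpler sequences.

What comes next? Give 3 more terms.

78, 106, 133

Split by position mod 3 into 3 tracks.
Track A = 28, 36, 45, 55, 66: triangular numbers starting at T_7.
Track B = 51, 62, 73, 84, 95: arithmetic with common difference +11.
Track C = 43, 61, 79, 97, 115: linear: a_n = 25 + 18·n.
Position 16 falls in track A as its term 6, giving 78.
Term 17 comes from track B (its 6th entry): 106.
Term 18 comes from track C (its 6th entry): 133.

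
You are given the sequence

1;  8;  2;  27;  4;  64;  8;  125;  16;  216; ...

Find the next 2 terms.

32, 343

The terms cycle through 2 interleaved subsequences.
Subsequence A = 1, 2, 4, 8, 16: powers 2^0, 2^1, 2^2, ….
Subsequence B = 8, 27, 64, 125, 216: consecutive cubes n³ from n = 2.
Position 11 falls in subsequence A as its term 6, giving 32.
Position 12 → subsequence B, term 6 = 343.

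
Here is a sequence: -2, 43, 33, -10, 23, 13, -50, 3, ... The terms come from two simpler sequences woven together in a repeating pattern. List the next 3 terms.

-7, -250, -17

Reading positions in blocks of 3 reveals the pattern ABB — 2 tracks woven together.
Track A: -2, -10, -50 (multiplying by 5 each time).
Track B: 43, 33, 23, 13, 3 (arithmetic, step −10).
The 9th slot belongs to track B; its 6th term is -7.
Term 10 comes from track A (its 4th entry): -250.
Position 11 → track B, term 7 = -17.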